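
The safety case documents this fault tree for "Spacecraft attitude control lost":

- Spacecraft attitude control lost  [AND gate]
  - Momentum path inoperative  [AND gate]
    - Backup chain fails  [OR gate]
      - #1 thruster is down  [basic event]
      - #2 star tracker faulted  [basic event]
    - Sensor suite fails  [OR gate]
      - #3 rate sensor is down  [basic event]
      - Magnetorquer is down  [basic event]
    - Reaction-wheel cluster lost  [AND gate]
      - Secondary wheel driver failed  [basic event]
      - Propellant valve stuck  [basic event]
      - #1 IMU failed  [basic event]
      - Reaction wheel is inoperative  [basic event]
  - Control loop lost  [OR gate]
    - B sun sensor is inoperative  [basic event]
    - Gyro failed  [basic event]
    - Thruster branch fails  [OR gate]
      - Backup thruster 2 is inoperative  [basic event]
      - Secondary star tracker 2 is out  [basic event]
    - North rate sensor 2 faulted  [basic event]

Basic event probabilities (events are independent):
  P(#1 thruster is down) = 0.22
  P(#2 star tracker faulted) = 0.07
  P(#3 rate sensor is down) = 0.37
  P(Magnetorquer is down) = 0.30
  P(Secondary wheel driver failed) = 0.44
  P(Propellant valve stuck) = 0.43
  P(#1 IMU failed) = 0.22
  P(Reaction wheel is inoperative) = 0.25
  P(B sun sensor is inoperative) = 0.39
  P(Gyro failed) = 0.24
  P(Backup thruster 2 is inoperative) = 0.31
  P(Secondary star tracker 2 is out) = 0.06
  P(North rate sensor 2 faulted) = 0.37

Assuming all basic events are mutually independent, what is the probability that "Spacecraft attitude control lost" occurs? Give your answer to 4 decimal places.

0.0013

P(Backup chain fails) [OR] = 1 − (1−0.22) × (1−0.07) = 0.274600
P(Sensor suite fails) [OR] = 1 − (1−0.37) × (1−0.30) = 0.559000
P(Reaction-wheel cluster lost) [AND] = 0.44 × 0.43 × 0.22 × 0.25 = 0.010406
P(Momentum path inoperative) [AND] = 0.274600 × 0.559000 × 0.010406 = 0.001597
P(Thruster branch fails) [OR] = 1 − (1−0.31) × (1−0.06) = 0.351400
P(Control loop lost) [OR] = 1 − (1−0.39) × (1−0.24) × (1−0.351400) × (1−0.37) = 0.810565
P(Spacecraft attitude control lost) [AND] = 0.001597 × 0.810565 = 0.001294
Rounded to 4 decimal places: P(Spacecraft attitude control lost) ≈ 0.0013.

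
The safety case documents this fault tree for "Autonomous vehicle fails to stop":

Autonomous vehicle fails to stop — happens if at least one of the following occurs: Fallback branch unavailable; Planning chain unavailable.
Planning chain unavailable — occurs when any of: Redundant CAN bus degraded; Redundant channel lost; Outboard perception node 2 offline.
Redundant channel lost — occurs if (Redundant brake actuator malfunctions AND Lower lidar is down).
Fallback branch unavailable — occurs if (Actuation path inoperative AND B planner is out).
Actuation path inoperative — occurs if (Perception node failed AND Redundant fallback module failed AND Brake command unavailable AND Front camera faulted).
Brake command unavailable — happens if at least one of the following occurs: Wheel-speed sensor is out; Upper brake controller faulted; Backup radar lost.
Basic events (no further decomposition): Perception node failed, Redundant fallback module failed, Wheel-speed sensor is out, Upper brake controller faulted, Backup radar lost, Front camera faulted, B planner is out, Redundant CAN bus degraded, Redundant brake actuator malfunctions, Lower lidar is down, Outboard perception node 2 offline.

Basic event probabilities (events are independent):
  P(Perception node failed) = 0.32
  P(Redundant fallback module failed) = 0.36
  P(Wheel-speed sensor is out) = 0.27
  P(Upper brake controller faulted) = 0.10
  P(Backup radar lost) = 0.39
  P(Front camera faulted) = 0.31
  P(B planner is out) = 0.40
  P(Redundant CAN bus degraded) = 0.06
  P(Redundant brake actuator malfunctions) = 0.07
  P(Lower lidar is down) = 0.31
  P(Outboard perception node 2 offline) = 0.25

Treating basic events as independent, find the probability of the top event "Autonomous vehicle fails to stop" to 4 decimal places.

P(Brake command unavailable) [OR] = 1 − (1−0.27) × (1−0.10) × (1−0.39) = 0.599230
P(Actuation path inoperative) [AND] = 0.32 × 0.36 × 0.599230 × 0.31 = 0.021400
P(Fallback branch unavailable) [AND] = 0.021400 × 0.40 = 0.008560
P(Redundant channel lost) [AND] = 0.07 × 0.31 = 0.021700
P(Planning chain unavailable) [OR] = 1 − (1−0.06) × (1−0.021700) × (1−0.25) = 0.310299
P(Autonomous vehicle fails to stop) [OR] = 1 − (1−0.008560) × (1−0.310299) = 0.316203
Rounded to 4 decimal places: P(Autonomous vehicle fails to stop) ≈ 0.3162.

0.3162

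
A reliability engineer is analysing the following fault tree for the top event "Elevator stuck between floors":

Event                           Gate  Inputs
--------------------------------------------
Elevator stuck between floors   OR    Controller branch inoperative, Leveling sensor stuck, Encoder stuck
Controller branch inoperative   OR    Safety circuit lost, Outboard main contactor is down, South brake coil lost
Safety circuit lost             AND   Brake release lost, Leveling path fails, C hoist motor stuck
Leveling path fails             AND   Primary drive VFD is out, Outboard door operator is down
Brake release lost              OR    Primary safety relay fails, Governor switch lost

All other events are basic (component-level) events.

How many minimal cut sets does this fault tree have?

6

Brake release lost [OR]: union of children's cut sets → 2 cut set(s).
Leveling path fails [AND]: one cut set from each child combined → 1 × 1 = 1 cut set(s).
Safety circuit lost [AND]: one cut set from each child combined → 2 × 1 × 1 = 2 cut set(s).
Controller branch inoperative [OR]: union of children's cut sets → 4 cut set(s).
Elevator stuck between floors [OR]: union of children's cut sets → 6 cut set(s).
Minimal cut sets: {C hoist motor stuck, Outboard door operator is down, Primary drive VFD is out, Primary safety relay fails}; {C hoist motor stuck, Governor switch lost, Outboard door operator is down, Primary drive VFD is out}; {Outboard main contactor is down}; {South brake coil lost}; {Leveling sensor stuck}; {Encoder stuck}.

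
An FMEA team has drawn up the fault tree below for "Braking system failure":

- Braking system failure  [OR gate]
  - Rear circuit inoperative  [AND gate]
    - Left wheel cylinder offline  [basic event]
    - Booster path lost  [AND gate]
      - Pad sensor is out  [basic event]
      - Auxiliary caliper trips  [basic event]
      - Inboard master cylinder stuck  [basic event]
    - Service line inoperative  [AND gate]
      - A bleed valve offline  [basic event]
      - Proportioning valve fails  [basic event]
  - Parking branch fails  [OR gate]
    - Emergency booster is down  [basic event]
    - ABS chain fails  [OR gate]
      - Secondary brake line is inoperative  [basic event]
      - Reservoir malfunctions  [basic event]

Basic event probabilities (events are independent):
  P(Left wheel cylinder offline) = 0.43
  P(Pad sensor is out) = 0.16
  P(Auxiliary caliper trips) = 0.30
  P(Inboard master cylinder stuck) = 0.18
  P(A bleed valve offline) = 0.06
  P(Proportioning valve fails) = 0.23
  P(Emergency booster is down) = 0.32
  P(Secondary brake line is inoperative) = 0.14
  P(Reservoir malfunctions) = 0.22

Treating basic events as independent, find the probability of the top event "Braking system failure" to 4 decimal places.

P(Booster path lost) [AND] = 0.16 × 0.30 × 0.18 = 0.008640
P(Service line inoperative) [AND] = 0.06 × 0.23 = 0.013800
P(Rear circuit inoperative) [AND] = 0.43 × 0.008640 × 0.013800 = 0.000051
P(ABS chain fails) [OR] = 1 − (1−0.14) × (1−0.22) = 0.329200
P(Parking branch fails) [OR] = 1 − (1−0.32) × (1−0.329200) = 0.543856
P(Braking system failure) [OR] = 1 − (1−0.000051) × (1−0.543856) = 0.543879
Rounded to 4 decimal places: P(Braking system failure) ≈ 0.5439.

0.5439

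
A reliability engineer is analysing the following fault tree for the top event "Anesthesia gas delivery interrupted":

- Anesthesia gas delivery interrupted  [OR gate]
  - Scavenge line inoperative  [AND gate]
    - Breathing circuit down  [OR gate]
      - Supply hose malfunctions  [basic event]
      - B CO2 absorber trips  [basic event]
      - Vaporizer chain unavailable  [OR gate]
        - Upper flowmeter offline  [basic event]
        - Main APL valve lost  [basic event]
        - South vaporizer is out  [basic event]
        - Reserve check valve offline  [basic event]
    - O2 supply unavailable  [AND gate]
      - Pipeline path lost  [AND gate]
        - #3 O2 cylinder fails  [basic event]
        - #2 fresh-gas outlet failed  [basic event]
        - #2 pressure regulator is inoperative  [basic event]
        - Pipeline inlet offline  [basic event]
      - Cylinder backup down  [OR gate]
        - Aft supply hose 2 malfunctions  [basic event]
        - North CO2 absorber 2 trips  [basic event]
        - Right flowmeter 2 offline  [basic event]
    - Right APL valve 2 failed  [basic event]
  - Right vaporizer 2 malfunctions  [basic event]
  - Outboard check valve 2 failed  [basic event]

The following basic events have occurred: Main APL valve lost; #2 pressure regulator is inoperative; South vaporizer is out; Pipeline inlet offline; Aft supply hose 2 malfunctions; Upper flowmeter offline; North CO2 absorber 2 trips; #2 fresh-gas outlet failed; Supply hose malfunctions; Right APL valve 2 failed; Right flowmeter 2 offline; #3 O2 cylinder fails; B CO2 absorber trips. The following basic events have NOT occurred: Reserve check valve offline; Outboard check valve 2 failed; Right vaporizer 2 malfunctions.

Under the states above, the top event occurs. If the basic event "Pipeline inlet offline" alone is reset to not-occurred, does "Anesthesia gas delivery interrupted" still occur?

Counterfactual: set "Pipeline inlet offline" to not occurred.
Vaporizer chain unavailable [OR]: Upper flowmeter offline=occurs, Main APL valve lost=occurs, South vaporizer is out=occurs, Reserve check valve offline=not → at least one input occurs → occurs.
Breathing circuit down [OR]: Supply hose malfunctions=occurs, B CO2 absorber trips=occurs, Vaporizer chain unavailable=occurs → at least one input occurs → occurs.
Pipeline path lost [AND]: #3 O2 cylinder fails=occurs, #2 fresh-gas outlet failed=occurs, #2 pressure regulator is inoperative=occurs, Pipeline inlet offline=not → not all inputs occur → does not occur.
Cylinder backup down [OR]: Aft supply hose 2 malfunctions=occurs, North CO2 absorber 2 trips=occurs, Right flowmeter 2 offline=occurs → at least one input occurs → occurs.
O2 supply unavailable [AND]: Pipeline path lost=not, Cylinder backup down=occurs → not all inputs occur → does not occur.
Scavenge line inoperative [AND]: Breathing circuit down=occurs, O2 supply unavailable=not, Right APL valve 2 failed=occurs → not all inputs occur → does not occur.
Anesthesia gas delivery interrupted [OR]: Scavenge line inoperative=not, Right vaporizer 2 malfunctions=not, Outboard check valve 2 failed=not → no input occurs → does not occur.

No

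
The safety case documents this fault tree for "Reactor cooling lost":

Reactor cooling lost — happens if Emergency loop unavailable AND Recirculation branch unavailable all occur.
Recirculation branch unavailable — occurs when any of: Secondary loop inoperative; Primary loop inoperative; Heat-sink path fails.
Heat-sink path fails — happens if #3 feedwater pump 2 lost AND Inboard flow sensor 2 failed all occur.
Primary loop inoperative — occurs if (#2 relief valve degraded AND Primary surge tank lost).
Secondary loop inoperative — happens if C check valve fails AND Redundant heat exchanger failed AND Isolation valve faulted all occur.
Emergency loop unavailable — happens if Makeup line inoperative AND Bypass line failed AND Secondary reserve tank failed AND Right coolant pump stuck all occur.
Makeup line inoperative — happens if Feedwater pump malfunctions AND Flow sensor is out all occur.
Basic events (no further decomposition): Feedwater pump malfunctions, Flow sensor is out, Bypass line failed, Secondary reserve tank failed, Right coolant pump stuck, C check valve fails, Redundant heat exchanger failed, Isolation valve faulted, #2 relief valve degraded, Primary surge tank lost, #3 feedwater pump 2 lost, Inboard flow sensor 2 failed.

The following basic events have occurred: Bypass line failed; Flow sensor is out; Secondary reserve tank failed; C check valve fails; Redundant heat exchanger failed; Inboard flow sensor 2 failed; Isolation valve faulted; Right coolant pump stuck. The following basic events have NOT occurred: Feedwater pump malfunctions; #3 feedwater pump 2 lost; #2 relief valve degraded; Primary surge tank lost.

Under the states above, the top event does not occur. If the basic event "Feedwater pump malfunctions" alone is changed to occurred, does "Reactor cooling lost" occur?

Yes

Counterfactual: set "Feedwater pump malfunctions" to occurred.
Makeup line inoperative [AND]: Feedwater pump malfunctions=occurs, Flow sensor is out=occurs → all inputs occur → occurs.
Emergency loop unavailable [AND]: Makeup line inoperative=occurs, Bypass line failed=occurs, Secondary reserve tank failed=occurs, Right coolant pump stuck=occurs → all inputs occur → occurs.
Secondary loop inoperative [AND]: C check valve fails=occurs, Redundant heat exchanger failed=occurs, Isolation valve faulted=occurs → all inputs occur → occurs.
Primary loop inoperative [AND]: #2 relief valve degraded=not, Primary surge tank lost=not → not all inputs occur → does not occur.
Heat-sink path fails [AND]: #3 feedwater pump 2 lost=not, Inboard flow sensor 2 failed=occurs → not all inputs occur → does not occur.
Recirculation branch unavailable [OR]: Secondary loop inoperative=occurs, Primary loop inoperative=not, Heat-sink path fails=not → at least one input occurs → occurs.
Reactor cooling lost [AND]: Emergency loop unavailable=occurs, Recirculation branch unavailable=occurs → all inputs occur → occurs.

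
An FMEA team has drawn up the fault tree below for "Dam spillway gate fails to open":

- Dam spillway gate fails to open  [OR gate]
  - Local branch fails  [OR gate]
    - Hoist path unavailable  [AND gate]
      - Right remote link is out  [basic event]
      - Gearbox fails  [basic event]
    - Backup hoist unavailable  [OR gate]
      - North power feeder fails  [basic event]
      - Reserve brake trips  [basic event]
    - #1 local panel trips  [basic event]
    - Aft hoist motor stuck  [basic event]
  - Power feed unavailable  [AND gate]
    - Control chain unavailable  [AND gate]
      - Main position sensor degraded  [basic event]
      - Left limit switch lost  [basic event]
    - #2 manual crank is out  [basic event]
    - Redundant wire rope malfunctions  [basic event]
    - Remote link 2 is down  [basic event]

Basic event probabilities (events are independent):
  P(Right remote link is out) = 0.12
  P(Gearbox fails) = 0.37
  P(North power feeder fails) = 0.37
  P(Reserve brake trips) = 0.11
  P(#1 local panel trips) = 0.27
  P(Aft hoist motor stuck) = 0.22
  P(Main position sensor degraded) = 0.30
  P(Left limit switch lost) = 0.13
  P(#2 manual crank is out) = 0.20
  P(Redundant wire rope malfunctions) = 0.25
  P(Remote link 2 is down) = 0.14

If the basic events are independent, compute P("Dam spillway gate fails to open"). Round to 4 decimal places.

0.6950

P(Hoist path unavailable) [AND] = 0.12 × 0.37 = 0.044400
P(Backup hoist unavailable) [OR] = 1 − (1−0.37) × (1−0.11) = 0.439300
P(Local branch fails) [OR] = 1 − (1−0.044400) × (1−0.439300) × (1−0.27) × (1−0.22) = 0.694913
P(Control chain unavailable) [AND] = 0.30 × 0.13 = 0.039000
P(Power feed unavailable) [AND] = 0.039000 × 0.20 × 0.25 × 0.14 = 0.000273
P(Dam spillway gate fails to open) [OR] = 1 − (1−0.694913) × (1−0.000273) = 0.694996
Rounded to 4 decimal places: P(Dam spillway gate fails to open) ≈ 0.6950.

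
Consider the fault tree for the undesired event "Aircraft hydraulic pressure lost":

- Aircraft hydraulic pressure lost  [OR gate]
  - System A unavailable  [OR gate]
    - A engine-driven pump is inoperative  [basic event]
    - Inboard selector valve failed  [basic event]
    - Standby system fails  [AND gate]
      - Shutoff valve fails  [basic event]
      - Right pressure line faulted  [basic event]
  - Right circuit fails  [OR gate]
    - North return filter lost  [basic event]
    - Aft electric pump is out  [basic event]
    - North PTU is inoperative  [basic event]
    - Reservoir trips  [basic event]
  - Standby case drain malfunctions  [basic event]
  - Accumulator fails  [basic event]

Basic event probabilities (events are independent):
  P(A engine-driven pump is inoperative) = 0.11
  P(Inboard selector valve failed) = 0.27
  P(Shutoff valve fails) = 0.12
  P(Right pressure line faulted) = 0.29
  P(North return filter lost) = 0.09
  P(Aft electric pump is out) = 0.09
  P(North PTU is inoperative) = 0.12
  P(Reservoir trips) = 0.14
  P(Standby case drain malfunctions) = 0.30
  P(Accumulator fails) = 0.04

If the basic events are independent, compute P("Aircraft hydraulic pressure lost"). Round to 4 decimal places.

0.7359

P(Standby system fails) [AND] = 0.12 × 0.29 = 0.034800
P(System A unavailable) [OR] = 1 − (1−0.11) × (1−0.27) × (1−0.034800) = 0.372910
P(Right circuit fails) [OR] = 1 − (1−0.09) × (1−0.09) × (1−0.12) × (1−0.14) = 0.373294
P(Aircraft hydraulic pressure lost) [OR] = 1 − (1−0.372910) × (1−0.373294) × (1−0.30) × (1−0.04) = 0.735903
Rounded to 4 decimal places: P(Aircraft hydraulic pressure lost) ≈ 0.7359.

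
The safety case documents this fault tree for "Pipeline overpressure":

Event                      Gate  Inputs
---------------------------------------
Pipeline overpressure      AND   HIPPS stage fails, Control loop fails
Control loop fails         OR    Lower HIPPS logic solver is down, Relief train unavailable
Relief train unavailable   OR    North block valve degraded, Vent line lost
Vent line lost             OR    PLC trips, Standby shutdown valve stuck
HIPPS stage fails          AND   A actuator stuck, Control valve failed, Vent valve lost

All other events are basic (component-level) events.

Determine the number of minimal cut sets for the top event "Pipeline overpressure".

HIPPS stage fails [AND]: one cut set from each child combined → 1 × 1 × 1 = 1 cut set(s).
Vent line lost [OR]: union of children's cut sets → 2 cut set(s).
Relief train unavailable [OR]: union of children's cut sets → 3 cut set(s).
Control loop fails [OR]: union of children's cut sets → 4 cut set(s).
Pipeline overpressure [AND]: one cut set from each child combined → 1 × 4 = 4 cut set(s).
Minimal cut sets: {A actuator stuck, Control valve failed, Lower HIPPS logic solver is down, Vent valve lost}; {A actuator stuck, Control valve failed, North block valve degraded, Vent valve lost}; {A actuator stuck, Control valve failed, PLC trips, Vent valve lost}; {A actuator stuck, Control valve failed, Standby shutdown valve stuck, Vent valve lost}.

4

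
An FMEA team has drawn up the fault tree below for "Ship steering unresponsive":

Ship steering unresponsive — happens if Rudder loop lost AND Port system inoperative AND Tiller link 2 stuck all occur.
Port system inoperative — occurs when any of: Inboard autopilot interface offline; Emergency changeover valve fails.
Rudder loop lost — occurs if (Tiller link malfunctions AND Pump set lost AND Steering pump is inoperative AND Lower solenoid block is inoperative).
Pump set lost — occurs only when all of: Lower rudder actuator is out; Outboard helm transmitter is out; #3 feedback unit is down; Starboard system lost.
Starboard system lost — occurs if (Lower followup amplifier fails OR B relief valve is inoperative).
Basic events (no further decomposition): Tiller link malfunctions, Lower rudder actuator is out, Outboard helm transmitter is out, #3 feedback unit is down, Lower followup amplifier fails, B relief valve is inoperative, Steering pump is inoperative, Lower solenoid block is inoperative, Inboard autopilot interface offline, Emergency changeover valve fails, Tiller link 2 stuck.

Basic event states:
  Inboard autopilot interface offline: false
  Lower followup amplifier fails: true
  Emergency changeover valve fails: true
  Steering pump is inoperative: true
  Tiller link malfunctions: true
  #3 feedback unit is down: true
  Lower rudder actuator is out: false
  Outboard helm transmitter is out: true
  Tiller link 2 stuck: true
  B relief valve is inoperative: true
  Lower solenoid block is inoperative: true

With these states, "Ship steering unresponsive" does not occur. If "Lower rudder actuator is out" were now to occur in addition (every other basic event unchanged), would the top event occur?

Counterfactual: set "Lower rudder actuator is out" to occurred.
Starboard system lost [OR]: Lower followup amplifier fails=occurs, B relief valve is inoperative=occurs → at least one input occurs → occurs.
Pump set lost [AND]: Lower rudder actuator is out=occurs, Outboard helm transmitter is out=occurs, #3 feedback unit is down=occurs, Starboard system lost=occurs → all inputs occur → occurs.
Rudder loop lost [AND]: Tiller link malfunctions=occurs, Pump set lost=occurs, Steering pump is inoperative=occurs, Lower solenoid block is inoperative=occurs → all inputs occur → occurs.
Port system inoperative [OR]: Inboard autopilot interface offline=not, Emergency changeover valve fails=occurs → at least one input occurs → occurs.
Ship steering unresponsive [AND]: Rudder loop lost=occurs, Port system inoperative=occurs, Tiller link 2 stuck=occurs → all inputs occur → occurs.

Yes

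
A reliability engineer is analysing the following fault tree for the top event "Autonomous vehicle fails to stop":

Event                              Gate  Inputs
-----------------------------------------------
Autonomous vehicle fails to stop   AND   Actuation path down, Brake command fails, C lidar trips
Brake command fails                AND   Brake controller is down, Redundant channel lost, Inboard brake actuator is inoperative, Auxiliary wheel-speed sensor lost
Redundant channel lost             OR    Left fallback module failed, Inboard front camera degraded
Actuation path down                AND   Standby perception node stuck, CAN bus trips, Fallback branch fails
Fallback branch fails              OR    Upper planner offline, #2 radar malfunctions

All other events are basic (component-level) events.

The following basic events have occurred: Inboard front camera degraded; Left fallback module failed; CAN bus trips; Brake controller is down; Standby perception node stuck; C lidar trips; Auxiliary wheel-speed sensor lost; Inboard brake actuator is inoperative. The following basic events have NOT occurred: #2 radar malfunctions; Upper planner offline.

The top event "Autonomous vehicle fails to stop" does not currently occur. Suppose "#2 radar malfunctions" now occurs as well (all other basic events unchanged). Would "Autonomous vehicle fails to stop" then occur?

Yes

Counterfactual: set "#2 radar malfunctions" to occurred.
Fallback branch fails [OR]: Upper planner offline=not, #2 radar malfunctions=occurs → at least one input occurs → occurs.
Actuation path down [AND]: Standby perception node stuck=occurs, CAN bus trips=occurs, Fallback branch fails=occurs → all inputs occur → occurs.
Redundant channel lost [OR]: Left fallback module failed=occurs, Inboard front camera degraded=occurs → at least one input occurs → occurs.
Brake command fails [AND]: Brake controller is down=occurs, Redundant channel lost=occurs, Inboard brake actuator is inoperative=occurs, Auxiliary wheel-speed sensor lost=occurs → all inputs occur → occurs.
Autonomous vehicle fails to stop [AND]: Actuation path down=occurs, Brake command fails=occurs, C lidar trips=occurs → all inputs occur → occurs.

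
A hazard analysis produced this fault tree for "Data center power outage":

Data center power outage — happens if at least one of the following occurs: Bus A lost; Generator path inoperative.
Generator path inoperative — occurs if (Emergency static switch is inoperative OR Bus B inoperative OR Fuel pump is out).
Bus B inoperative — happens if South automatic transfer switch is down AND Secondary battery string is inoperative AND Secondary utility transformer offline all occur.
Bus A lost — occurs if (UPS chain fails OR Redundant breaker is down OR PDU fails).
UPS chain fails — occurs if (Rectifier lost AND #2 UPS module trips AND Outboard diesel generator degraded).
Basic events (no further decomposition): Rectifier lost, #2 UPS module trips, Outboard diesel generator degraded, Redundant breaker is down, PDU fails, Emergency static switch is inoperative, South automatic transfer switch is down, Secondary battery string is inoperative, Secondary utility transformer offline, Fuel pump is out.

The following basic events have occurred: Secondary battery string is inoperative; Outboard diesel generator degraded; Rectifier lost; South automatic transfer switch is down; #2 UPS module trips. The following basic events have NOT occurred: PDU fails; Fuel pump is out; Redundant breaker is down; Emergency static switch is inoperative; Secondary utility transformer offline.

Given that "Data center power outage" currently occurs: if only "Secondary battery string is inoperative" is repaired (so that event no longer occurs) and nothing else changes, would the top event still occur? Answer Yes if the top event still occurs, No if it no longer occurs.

Yes

Counterfactual: set "Secondary battery string is inoperative" to not occurred.
UPS chain fails [AND]: Rectifier lost=occurs, #2 UPS module trips=occurs, Outboard diesel generator degraded=occurs → all inputs occur → occurs.
Bus A lost [OR]: UPS chain fails=occurs, Redundant breaker is down=not, PDU fails=not → at least one input occurs → occurs.
Bus B inoperative [AND]: South automatic transfer switch is down=occurs, Secondary battery string is inoperative=not, Secondary utility transformer offline=not → not all inputs occur → does not occur.
Generator path inoperative [OR]: Emergency static switch is inoperative=not, Bus B inoperative=not, Fuel pump is out=not → no input occurs → does not occur.
Data center power outage [OR]: Bus A lost=occurs, Generator path inoperative=not → at least one input occurs → occurs.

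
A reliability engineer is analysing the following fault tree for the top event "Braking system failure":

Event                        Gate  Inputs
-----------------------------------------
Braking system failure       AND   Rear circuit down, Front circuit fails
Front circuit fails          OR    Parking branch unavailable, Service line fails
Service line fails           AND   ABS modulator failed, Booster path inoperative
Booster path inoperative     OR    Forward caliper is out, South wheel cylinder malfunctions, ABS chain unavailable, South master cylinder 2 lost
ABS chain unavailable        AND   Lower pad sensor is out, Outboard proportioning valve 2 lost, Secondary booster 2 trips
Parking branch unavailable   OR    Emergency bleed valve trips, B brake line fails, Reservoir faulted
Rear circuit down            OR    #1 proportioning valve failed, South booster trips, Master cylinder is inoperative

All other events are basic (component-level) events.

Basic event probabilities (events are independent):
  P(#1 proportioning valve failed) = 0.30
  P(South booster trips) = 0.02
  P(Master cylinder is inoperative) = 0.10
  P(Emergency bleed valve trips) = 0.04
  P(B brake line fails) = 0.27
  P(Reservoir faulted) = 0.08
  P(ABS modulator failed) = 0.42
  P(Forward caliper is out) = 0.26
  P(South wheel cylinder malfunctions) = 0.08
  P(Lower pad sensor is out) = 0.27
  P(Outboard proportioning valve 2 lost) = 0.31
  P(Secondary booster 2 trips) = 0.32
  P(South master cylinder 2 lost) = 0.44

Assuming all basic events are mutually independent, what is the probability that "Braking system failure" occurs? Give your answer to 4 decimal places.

0.2011

P(Rear circuit down) [OR] = 1 − (1−0.30) × (1−0.02) × (1−0.10) = 0.382600
P(Parking branch unavailable) [OR] = 1 − (1−0.04) × (1−0.27) × (1−0.08) = 0.355264
P(ABS chain unavailable) [AND] = 0.27 × 0.31 × 0.32 = 0.026784
P(Booster path inoperative) [OR] = 1 − (1−0.26) × (1−0.08) × (1−0.026784) × (1−0.44) = 0.628963
P(Service line fails) [AND] = 0.42 × 0.628963 = 0.264164
P(Front circuit fails) [OR] = 1 − (1−0.355264) × (1−0.264164) = 0.525580
P(Braking system failure) [AND] = 0.382600 × 0.525580 = 0.201087
Rounded to 4 decimal places: P(Braking system failure) ≈ 0.2011.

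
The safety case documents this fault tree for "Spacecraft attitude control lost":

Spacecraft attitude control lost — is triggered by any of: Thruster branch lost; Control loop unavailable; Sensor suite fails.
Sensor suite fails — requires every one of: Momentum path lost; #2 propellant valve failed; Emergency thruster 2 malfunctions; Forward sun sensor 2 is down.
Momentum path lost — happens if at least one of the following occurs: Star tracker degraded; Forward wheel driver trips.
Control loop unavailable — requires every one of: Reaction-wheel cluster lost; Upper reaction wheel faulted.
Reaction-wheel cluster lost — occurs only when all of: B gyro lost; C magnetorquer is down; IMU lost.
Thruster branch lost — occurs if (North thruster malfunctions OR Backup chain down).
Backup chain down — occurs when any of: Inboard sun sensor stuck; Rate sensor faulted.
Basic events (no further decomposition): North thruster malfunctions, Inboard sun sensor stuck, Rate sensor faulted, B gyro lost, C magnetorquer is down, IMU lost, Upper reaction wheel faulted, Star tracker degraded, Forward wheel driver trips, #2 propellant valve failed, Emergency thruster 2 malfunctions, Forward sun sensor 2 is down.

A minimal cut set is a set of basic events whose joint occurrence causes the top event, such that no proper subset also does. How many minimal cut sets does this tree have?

6

Backup chain down [OR]: union of children's cut sets → 2 cut set(s).
Thruster branch lost [OR]: union of children's cut sets → 3 cut set(s).
Reaction-wheel cluster lost [AND]: one cut set from each child combined → 1 × 1 × 1 = 1 cut set(s).
Control loop unavailable [AND]: one cut set from each child combined → 1 × 1 = 1 cut set(s).
Momentum path lost [OR]: union of children's cut sets → 2 cut set(s).
Sensor suite fails [AND]: one cut set from each child combined → 2 × 1 × 1 × 1 = 2 cut set(s).
Spacecraft attitude control lost [OR]: union of children's cut sets → 6 cut set(s).
Minimal cut sets: {North thruster malfunctions}; {Inboard sun sensor stuck}; {Rate sensor faulted}; {B gyro lost, C magnetorquer is down, IMU lost, Upper reaction wheel faulted}; {#2 propellant valve failed, Emergency thruster 2 malfunctions, Forward sun sensor 2 is down, Star tracker degraded}; {#2 propellant valve failed, Emergency thruster 2 malfunctions, Forward sun sensor 2 is down, Forward wheel driver trips}.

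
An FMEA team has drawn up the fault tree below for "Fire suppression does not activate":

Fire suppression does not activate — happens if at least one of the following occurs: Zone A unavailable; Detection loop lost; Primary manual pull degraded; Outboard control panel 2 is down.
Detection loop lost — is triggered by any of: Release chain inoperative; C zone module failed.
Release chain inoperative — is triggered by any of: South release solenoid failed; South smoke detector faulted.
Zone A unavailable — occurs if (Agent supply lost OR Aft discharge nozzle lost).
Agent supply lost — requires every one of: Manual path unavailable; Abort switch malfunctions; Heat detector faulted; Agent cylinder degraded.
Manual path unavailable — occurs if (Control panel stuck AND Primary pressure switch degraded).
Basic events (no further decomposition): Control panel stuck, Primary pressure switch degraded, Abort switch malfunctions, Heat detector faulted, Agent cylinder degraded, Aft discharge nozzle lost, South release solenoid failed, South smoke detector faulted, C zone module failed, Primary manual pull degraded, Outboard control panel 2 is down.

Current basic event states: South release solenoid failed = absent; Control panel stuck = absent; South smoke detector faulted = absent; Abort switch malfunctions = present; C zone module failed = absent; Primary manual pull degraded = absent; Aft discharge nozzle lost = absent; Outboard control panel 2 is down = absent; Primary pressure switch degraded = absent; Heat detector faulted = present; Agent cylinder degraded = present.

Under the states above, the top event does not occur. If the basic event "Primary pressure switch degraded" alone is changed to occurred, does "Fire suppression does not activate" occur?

No

Counterfactual: set "Primary pressure switch degraded" to occurred.
Manual path unavailable [AND]: Control panel stuck=not, Primary pressure switch degraded=occurs → not all inputs occur → does not occur.
Agent supply lost [AND]: Manual path unavailable=not, Abort switch malfunctions=occurs, Heat detector faulted=occurs, Agent cylinder degraded=occurs → not all inputs occur → does not occur.
Zone A unavailable [OR]: Agent supply lost=not, Aft discharge nozzle lost=not → no input occurs → does not occur.
Release chain inoperative [OR]: South release solenoid failed=not, South smoke detector faulted=not → no input occurs → does not occur.
Detection loop lost [OR]: Release chain inoperative=not, C zone module failed=not → no input occurs → does not occur.
Fire suppression does not activate [OR]: Zone A unavailable=not, Detection loop lost=not, Primary manual pull degraded=not, Outboard control panel 2 is down=not → no input occurs → does not occur.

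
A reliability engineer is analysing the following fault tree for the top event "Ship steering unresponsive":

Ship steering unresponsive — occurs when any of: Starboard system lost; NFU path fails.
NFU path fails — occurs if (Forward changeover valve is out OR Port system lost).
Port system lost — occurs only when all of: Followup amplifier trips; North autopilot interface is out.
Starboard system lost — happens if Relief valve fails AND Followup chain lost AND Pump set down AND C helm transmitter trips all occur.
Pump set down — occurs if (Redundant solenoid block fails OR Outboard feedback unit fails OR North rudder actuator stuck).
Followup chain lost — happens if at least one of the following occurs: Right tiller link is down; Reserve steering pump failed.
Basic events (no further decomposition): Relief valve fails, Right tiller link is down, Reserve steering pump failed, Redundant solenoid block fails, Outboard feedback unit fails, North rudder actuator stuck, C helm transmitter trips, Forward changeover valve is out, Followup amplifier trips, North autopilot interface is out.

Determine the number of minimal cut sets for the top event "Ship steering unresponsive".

8

Followup chain lost [OR]: union of children's cut sets → 2 cut set(s).
Pump set down [OR]: union of children's cut sets → 3 cut set(s).
Starboard system lost [AND]: one cut set from each child combined → 1 × 2 × 3 × 1 = 6 cut set(s).
Port system lost [AND]: one cut set from each child combined → 1 × 1 = 1 cut set(s).
NFU path fails [OR]: union of children's cut sets → 2 cut set(s).
Ship steering unresponsive [OR]: union of children's cut sets → 8 cut set(s).
Minimal cut sets: {C helm transmitter trips, Redundant solenoid block fails, Relief valve fails, Right tiller link is down}; {C helm transmitter trips, Outboard feedback unit fails, Relief valve fails, Right tiller link is down}; {C helm transmitter trips, North rudder actuator stuck, Relief valve fails, Right tiller link is down}; {C helm transmitter trips, Redundant solenoid block fails, Relief valve fails, Reserve steering pump failed}; {C helm transmitter trips, Outboard feedback unit fails, Relief valve fails, Reserve steering pump failed}; {C helm transmitter trips, North rudder actuator stuck, Relief valve fails, Reserve steering pump failed}; {Forward changeover valve is out}; {Followup amplifier trips, North autopilot interface is out}.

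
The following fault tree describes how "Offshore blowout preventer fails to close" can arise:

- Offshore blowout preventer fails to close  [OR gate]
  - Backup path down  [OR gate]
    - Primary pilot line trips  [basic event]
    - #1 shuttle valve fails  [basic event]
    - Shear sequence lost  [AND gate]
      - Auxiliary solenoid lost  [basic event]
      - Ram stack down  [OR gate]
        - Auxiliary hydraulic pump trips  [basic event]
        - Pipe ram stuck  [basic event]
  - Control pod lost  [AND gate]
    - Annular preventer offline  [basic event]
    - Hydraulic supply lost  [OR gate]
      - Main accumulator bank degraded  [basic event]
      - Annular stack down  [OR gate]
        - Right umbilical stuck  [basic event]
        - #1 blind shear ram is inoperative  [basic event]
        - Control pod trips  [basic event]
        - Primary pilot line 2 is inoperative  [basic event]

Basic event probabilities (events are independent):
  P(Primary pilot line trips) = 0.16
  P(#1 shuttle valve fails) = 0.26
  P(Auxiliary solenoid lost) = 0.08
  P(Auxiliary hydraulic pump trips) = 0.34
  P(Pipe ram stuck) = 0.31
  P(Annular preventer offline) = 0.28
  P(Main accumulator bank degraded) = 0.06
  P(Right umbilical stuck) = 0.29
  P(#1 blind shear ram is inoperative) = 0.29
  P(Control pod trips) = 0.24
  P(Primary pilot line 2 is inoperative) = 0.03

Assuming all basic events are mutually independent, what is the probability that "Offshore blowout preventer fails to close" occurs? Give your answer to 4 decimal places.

P(Ram stack down) [OR] = 1 − (1−0.34) × (1−0.31) = 0.544600
P(Shear sequence lost) [AND] = 0.08 × 0.544600 = 0.043568
P(Backup path down) [OR] = 1 − (1−0.16) × (1−0.26) × (1−0.043568) = 0.405482
P(Annular stack down) [OR] = 1 − (1−0.29) × (1−0.29) × (1−0.24) × (1−0.03) = 0.628377
P(Hydraulic supply lost) [OR] = 1 − (1−0.06) × (1−0.628377) = 0.650674
P(Control pod lost) [AND] = 0.28 × 0.650674 = 0.182189
P(Offshore blowout preventer fails to close) [OR] = 1 − (1−0.405482) × (1−0.182189) = 0.513797
Rounded to 4 decimal places: P(Offshore blowout preventer fails to close) ≈ 0.5138.

0.5138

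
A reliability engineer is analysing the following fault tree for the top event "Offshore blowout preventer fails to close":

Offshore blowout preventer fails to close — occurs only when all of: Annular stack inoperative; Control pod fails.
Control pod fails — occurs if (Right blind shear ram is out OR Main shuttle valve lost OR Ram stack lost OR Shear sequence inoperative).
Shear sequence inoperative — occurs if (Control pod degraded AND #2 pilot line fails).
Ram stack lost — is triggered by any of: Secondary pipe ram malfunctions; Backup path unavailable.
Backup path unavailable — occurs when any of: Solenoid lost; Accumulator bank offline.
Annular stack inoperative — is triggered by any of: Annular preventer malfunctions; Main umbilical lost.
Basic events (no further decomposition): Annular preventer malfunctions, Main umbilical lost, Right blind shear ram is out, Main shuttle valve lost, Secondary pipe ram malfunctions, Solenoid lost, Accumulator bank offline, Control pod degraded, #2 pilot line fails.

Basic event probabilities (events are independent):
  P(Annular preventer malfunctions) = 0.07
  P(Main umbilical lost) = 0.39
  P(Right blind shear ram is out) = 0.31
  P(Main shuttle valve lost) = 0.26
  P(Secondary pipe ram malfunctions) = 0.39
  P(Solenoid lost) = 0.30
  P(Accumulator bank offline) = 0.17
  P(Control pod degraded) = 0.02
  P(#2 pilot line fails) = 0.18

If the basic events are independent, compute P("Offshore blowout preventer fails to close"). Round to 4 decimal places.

0.3547

P(Annular stack inoperative) [OR] = 1 − (1−0.07) × (1−0.39) = 0.432700
P(Backup path unavailable) [OR] = 1 − (1−0.30) × (1−0.17) = 0.419000
P(Ram stack lost) [OR] = 1 − (1−0.39) × (1−0.419000) = 0.645590
P(Shear sequence inoperative) [AND] = 0.02 × 0.18 = 0.003600
P(Control pod fails) [OR] = 1 − (1−0.31) × (1−0.26) × (1−0.645590) × (1−0.003600) = 0.819690
P(Offshore blowout preventer fails to close) [AND] = 0.432700 × 0.819690 = 0.354680
Rounded to 4 decimal places: P(Offshore blowout preventer fails to close) ≈ 0.3547.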